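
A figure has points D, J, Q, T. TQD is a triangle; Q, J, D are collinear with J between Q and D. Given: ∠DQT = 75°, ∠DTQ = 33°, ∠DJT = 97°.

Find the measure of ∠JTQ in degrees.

1. ∠JQT = 75°  [J on ray QD]
2. ∠QJT = 83°  [linear pair at J on QD]
3. ∠JTQ = 22°  [△TQJ]

∠JTQ = 22°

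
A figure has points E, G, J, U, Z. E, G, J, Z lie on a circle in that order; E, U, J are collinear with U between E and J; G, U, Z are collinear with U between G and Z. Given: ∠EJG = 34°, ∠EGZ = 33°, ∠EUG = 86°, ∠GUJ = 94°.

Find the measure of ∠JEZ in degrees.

1. ∠EZG = 34°  [same arc EG]
2. ∠EUZ = 94°  [vertical angles at U]
3. ∠JEZ = 52°  [△EUZ]

∠JEZ = 52°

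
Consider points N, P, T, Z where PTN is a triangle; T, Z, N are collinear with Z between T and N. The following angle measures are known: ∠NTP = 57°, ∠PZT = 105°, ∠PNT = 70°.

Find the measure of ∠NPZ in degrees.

1. ∠NZP = 75°  [linear pair at Z on TN]
2. ∠PNZ = 70°  [Z on ray NT]
3. ∠NPZ = 35°  [△PZN]

∠NPZ = 35°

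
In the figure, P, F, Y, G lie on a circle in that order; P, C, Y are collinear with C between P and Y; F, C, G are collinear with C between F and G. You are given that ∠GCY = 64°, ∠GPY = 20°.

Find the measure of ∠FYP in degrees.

∠FYP = 44°

1. ∠FCP = 64°  [vertical angles at C]
2. ∠GFY = 20°  [same arc YG]
3. ∠FCY = 116°  [linear pair at C on PY]
4. ∠FYP = 44°  [△FCY]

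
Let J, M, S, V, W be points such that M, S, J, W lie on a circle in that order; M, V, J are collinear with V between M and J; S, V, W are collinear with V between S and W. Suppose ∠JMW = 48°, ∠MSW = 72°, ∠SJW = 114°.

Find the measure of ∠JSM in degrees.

∠JSM = 120°

1. ∠MJW = 72°  [same arc MW]
2. ∠JWM = 60°  [△MJW]
3. ∠JSM = 120°  [cyclic MSJW, opposite ∠S+∠W]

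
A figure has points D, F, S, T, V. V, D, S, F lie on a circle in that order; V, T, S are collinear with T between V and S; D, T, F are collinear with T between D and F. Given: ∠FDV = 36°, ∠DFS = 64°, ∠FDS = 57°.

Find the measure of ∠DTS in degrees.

∠DTS = 100°

1. ∠DVS = 64°  [same arc DS]
2. ∠DTV = 80°  [△VTD]
3. ∠DTS = 100°  [linear pair at T on VS]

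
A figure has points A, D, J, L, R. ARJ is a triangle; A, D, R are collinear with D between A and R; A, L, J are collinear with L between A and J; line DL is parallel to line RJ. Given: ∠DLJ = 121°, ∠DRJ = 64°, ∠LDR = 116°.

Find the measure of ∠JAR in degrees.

∠JAR = 57°

1. ∠ALD = 59°  [linear pair at L on AJ]
2. ∠ARJ = 64°  [D on ray RA]
3. ∠AJR = 59°  [DL∥RJ, corresponding at L]
4. ∠JAR = 57°  [△ARJ]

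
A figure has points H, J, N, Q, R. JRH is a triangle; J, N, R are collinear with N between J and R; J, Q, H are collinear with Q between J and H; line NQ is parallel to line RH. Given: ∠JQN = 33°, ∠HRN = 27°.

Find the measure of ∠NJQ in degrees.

∠NJQ = 120°

1. ∠JHR = 33°  [NQ∥RH, corresponding at Q]
2. ∠HRJ = 27°  [N on ray RJ]
3. ∠HJR = 120°  [△JRH]
4. ∠NJQ = 120°  [N on JR, Q on JH]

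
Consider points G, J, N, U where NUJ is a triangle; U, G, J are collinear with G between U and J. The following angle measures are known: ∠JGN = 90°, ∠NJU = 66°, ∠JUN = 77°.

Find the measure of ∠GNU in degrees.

1. ∠NGU = 90°  [linear pair at G on UJ]
2. ∠GUN = 77°  [G on ray UJ]
3. ∠GNU = 13°  [△NUG]

∠GNU = 13°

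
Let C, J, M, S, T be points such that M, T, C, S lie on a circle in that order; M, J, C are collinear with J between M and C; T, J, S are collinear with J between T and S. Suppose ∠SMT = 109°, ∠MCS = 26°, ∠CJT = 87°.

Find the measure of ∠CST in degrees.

1. ∠MTS = 26°  [same arc MS]
2. ∠MJT = 93°  [linear pair at J on MC]
3. ∠CMT = 61°  [△MJT]
4. ∠CST = 61°  [same arc TC]

∠CST = 61°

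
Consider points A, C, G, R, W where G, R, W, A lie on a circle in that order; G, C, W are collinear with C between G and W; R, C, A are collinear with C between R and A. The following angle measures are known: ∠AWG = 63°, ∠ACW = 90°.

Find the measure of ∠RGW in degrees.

1. ∠ARG = 63°  [same arc GA]
2. ∠GCR = 90°  [vertical angles at C]
3. ∠RGW = 27°  [△GCR]

∠RGW = 27°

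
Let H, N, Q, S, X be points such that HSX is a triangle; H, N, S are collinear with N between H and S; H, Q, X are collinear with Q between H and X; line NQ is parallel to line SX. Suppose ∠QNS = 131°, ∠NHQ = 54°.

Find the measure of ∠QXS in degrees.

1. ∠HNQ = 49°  [linear pair at N on HS]
2. ∠HQN = 77°  [△HNQ]
3. ∠NQX = 103°  [linear pair at Q on HX]
4. ∠QXS = 77°  [NQ∥SX, co-interior at X–Q]

∠QXS = 77°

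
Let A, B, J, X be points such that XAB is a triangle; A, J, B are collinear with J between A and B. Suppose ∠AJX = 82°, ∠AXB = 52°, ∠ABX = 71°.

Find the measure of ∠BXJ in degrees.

∠BXJ = 11°

1. ∠BJX = 98°  [linear pair at J on AB]
2. ∠JBX = 71°  [J on ray BA]
3. ∠BXJ = 11°  [△XJB]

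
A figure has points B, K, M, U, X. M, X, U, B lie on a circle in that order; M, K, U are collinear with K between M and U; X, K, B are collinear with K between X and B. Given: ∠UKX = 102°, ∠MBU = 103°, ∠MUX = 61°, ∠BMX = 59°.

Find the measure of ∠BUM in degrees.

∠BUM = 60°

1. ∠MBX = 61°  [same arc MX]
2. ∠BXM = 60°  [△MXB]
3. ∠BUM = 60°  [same arc MB]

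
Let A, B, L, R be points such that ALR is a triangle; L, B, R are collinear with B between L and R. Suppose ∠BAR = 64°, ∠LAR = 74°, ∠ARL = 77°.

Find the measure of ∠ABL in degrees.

∠ABL = 141°

1. ∠ARB = 77°  [B on ray RL]
2. ∠ABR = 39°  [△ABR]
3. ∠ABL = 141°  [linear pair at B on LR]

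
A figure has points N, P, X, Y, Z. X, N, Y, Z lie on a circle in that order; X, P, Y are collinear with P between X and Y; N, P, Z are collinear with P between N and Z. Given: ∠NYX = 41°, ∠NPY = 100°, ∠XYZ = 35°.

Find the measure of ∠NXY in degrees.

1. ∠NPX = 80°  [linear pair at P on XY]
2. ∠XNZ = 35°  [same arc XZ]
3. ∠NXY = 65°  [△XPN]

∠NXY = 65°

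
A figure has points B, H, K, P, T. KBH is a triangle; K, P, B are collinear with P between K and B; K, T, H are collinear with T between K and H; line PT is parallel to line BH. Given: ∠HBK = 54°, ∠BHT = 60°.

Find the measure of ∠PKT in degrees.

1. ∠BHK = 60°  [T on ray HK]
2. ∠BKH = 66°  [△KBH]
3. ∠PKT = 66°  [P on KB, T on KH]

∠PKT = 66°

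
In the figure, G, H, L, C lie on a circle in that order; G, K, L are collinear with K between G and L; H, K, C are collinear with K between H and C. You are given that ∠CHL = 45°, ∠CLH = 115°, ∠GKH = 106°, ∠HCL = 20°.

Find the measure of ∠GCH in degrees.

∠GCH = 61°

1. ∠CGL = 45°  [same arc LC]
2. ∠CKL = 106°  [vertical angles at K]
3. ∠CKG = 74°  [linear pair at K on GL]
4. ∠GCH = 61°  [△GKC]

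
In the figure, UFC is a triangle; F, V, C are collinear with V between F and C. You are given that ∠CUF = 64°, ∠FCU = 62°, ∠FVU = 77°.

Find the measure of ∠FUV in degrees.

1. ∠CFU = 54°  [△UFC]
2. ∠UFV = 54°  [V on ray FC]
3. ∠FUV = 49°  [△UFV]

∠FUV = 49°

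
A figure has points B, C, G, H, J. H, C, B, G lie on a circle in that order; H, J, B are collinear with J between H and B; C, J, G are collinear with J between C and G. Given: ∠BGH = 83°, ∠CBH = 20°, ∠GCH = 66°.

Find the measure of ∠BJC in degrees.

∠BJC = 129°

1. ∠BCH = 97°  [cyclic HCBG, opposite ∠C+∠G]
2. ∠BHC = 63°  [△HCB]
3. ∠CJH = 51°  [△HJC]
4. ∠BJC = 129°  [linear pair at J on HB]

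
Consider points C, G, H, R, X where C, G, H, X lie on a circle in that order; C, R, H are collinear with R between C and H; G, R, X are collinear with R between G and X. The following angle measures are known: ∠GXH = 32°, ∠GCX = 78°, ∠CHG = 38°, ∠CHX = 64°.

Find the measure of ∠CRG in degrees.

1. ∠GCH = 32°  [same arc GH]
2. ∠CGX = 64°  [same arc CX]
3. ∠CRG = 84°  [△CRG]

∠CRG = 84°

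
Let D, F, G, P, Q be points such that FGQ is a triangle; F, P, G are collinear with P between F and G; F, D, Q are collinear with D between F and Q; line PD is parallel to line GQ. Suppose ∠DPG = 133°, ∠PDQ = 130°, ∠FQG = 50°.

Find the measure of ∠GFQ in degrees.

∠GFQ = 83°

1. ∠DPF = 47°  [linear pair at P on FG]
2. ∠FDP = 50°  [linear pair at D on FQ]
3. ∠DFP = 83°  [△FPD]
4. ∠GFQ = 83°  [P on FG, D on FQ]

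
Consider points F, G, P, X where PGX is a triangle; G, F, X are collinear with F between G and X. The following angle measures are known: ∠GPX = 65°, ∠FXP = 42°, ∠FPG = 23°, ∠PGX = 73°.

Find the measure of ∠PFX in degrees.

∠PFX = 96°

1. ∠FGP = 73°  [F on ray GX]
2. ∠GFP = 84°  [△PGF]
3. ∠PFX = 96°  [linear pair at F on GX]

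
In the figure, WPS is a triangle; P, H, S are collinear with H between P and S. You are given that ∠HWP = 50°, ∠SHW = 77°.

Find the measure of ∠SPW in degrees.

∠SPW = 27°

1. ∠PHW = 103°  [linear pair at H on PS]
2. ∠HPW = 27°  [△WPH]
3. ∠SPW = 27°  [H on ray PS]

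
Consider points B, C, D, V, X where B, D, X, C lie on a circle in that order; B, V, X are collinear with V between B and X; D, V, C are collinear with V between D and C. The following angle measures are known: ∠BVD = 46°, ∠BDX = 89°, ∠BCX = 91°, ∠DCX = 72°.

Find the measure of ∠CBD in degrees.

∠CBD = 99°

1. ∠CVX = 46°  [vertical angles at V]
2. ∠DBX = 72°  [same arc DX]
3. ∠BXC = 62°  [△XVC]
4. ∠BVC = 134°  [linear pair at V on BX]
5. ∠BDC = 62°  [△BVD]
6. ∠CBX = 27°  [△BXC]
7. ∠BCD = 19°  [△BVC]
8. ∠CBD = 99°  [△BDC]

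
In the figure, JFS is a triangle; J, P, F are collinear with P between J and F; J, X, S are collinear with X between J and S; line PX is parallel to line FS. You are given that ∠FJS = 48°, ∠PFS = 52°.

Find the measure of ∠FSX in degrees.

∠FSX = 80°

1. ∠JFS = 52°  [P on ray FJ]
2. ∠FSJ = 80°  [△JFS]
3. ∠FSX = 80°  [X on ray SJ]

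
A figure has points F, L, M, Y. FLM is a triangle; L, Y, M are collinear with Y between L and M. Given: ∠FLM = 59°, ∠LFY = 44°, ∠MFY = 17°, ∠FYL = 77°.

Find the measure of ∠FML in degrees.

∠FML = 60°

1. ∠FYM = 103°  [linear pair at Y on LM]
2. ∠FMY = 60°  [△FYM]
3. ∠FML = 60°  [Y on ray ML]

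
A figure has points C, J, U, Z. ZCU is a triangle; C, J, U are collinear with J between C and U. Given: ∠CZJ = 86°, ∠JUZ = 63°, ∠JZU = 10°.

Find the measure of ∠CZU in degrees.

1. ∠UJZ = 107°  [△ZJU]
2. ∠CUZ = 63°  [J on ray UC]
3. ∠CJZ = 73°  [linear pair at J on CU]
4. ∠JCZ = 21°  [△ZCJ]
5. ∠UCZ = 21°  [J on ray CU]
6. ∠CZU = 96°  [△ZCU]

∠CZU = 96°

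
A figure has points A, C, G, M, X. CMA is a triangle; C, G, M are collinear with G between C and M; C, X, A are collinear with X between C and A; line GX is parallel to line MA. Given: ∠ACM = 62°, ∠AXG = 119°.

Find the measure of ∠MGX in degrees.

1. ∠GCX = 62°  [G on CM, X on CA]
2. ∠CXG = 61°  [linear pair at X on CA]
3. ∠CGX = 57°  [△CGX]
4. ∠MGX = 123°  [linear pair at G on CM]

∠MGX = 123°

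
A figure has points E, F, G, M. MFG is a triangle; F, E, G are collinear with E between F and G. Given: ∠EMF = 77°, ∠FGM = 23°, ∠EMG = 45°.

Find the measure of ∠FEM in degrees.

1. ∠EGM = 23°  [E on ray GF]
2. ∠GEM = 112°  [△MEG]
3. ∠FEM = 68°  [linear pair at E on FG]

∠FEM = 68°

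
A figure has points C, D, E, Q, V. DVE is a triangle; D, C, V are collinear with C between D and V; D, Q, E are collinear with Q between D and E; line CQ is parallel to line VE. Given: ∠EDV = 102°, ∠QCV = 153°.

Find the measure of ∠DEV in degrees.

1. ∠CDQ = 102°  [C on DV, Q on DE]
2. ∠DCQ = 27°  [linear pair at C on DV]
3. ∠CQD = 51°  [△DCQ]
4. ∠DEV = 51°  [CQ∥VE, corresponding at Q]

∠DEV = 51°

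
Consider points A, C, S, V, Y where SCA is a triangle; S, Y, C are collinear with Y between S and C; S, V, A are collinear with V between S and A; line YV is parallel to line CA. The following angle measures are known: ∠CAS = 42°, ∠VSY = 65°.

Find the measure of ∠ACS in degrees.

1. ∠SVY = 42°  [YV∥CA, corresponding at V]
2. ∠SYV = 73°  [△SYV]
3. ∠ACS = 73°  [YV∥CA, corresponding at Y]

∠ACS = 73°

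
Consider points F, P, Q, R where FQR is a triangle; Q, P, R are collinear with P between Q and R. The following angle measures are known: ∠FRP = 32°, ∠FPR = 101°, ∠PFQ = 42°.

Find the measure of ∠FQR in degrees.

1. ∠FPQ = 79°  [linear pair at P on QR]
2. ∠FQP = 59°  [△FQP]
3. ∠FQR = 59°  [P on ray QR]

∠FQR = 59°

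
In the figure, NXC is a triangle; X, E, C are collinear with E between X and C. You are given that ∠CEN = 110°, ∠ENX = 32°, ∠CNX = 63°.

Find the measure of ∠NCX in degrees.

∠NCX = 39°

1. ∠NEX = 70°  [linear pair at E on XC]
2. ∠EXN = 78°  [△NXE]
3. ∠CXN = 78°  [E on ray XC]
4. ∠NCX = 39°  [△NXC]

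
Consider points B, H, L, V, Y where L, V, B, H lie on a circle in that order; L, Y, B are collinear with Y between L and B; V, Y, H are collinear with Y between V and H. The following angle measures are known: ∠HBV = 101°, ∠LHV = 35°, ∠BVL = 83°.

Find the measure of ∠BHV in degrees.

1. ∠LBV = 35°  [same arc LV]
2. ∠BLV = 62°  [△LVB]
3. ∠BHV = 62°  [same arc VB]

∠BHV = 62°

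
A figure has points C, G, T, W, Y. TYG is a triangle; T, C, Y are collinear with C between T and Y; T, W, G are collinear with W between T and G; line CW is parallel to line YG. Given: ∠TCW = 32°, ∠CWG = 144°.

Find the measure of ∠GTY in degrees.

∠GTY = 112°

1. ∠CWT = 36°  [linear pair at W on TG]
2. ∠CTW = 112°  [△TCW]
3. ∠GTY = 112°  [C on TY, W on TG]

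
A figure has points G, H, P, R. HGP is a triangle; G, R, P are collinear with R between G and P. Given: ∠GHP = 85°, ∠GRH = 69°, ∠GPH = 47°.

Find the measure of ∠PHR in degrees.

∠PHR = 22°

1. ∠HRP = 111°  [linear pair at R on GP]
2. ∠HPR = 47°  [R on ray PG]
3. ∠PHR = 22°  [△HRP]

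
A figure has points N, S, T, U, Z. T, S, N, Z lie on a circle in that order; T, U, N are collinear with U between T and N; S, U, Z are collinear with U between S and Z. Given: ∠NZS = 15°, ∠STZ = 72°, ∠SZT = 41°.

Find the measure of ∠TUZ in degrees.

1. ∠SNZ = 108°  [cyclic TSNZ, opposite ∠T+∠N]
2. ∠SNT = 41°  [same arc TS]
3. ∠NSZ = 57°  [△SNZ]
4. ∠NUS = 82°  [△SUN]
5. ∠TUZ = 82°  [vertical angles at U]

∠TUZ = 82°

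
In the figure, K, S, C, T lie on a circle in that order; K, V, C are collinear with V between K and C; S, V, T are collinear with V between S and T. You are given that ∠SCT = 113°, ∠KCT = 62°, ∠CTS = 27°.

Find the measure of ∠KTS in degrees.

∠KTS = 51°

1. ∠SKT = 67°  [cyclic KSCT, opposite ∠K+∠C]
2. ∠KST = 62°  [same arc KT]
3. ∠KTS = 51°  [△KST]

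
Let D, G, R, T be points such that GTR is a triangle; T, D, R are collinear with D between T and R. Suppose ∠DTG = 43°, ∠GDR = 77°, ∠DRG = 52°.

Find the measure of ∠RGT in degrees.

1. ∠GTR = 43°  [D on ray TR]
2. ∠GRT = 52°  [D on ray RT]
3. ∠RGT = 85°  [△GTR]

∠RGT = 85°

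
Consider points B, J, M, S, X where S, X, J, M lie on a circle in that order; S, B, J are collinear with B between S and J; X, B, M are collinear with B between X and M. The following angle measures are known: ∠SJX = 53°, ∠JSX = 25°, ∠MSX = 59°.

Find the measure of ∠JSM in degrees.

∠JSM = 34°

1. ∠SMX = 53°  [same arc SX]
2. ∠JXS = 102°  [△SXJ]
3. ∠MXS = 68°  [△SXM]
4. ∠JMS = 78°  [cyclic SXJM, opposite ∠X+∠M]
5. ∠MJS = 68°  [same arc SM]
6. ∠JSM = 34°  [△SJM]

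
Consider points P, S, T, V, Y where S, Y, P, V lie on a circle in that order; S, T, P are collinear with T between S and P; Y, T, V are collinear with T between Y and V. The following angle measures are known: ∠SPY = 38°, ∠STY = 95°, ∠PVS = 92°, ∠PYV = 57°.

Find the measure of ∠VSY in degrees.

1. ∠SVY = 38°  [same arc SY]
2. ∠PYS = 88°  [cyclic SYPV, opposite ∠Y+∠V]
3. ∠PSY = 54°  [△SYP]
4. ∠SYV = 31°  [△STY]
5. ∠VSY = 111°  [△SYV]

∠VSY = 111°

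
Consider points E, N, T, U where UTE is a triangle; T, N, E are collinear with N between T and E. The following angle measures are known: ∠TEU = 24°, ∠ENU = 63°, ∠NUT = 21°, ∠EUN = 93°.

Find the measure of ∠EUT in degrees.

∠EUT = 114°

1. ∠TNU = 117°  [linear pair at N on TE]
2. ∠NTU = 42°  [△UTN]
3. ∠ETU = 42°  [N on ray TE]
4. ∠EUT = 114°  [△UTE]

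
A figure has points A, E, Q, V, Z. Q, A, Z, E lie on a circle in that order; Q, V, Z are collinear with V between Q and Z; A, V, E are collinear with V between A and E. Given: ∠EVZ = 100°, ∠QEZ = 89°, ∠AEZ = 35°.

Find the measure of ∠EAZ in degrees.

1. ∠EZQ = 45°  [△ZVE]
2. ∠EQZ = 46°  [△QZE]
3. ∠EAZ = 46°  [same arc ZE]

∠EAZ = 46°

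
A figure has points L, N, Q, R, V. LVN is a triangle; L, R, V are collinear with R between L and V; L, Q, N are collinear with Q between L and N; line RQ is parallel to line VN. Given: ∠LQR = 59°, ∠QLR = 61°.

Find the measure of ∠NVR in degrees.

1. ∠LRQ = 60°  [△LRQ]
2. ∠QRV = 120°  [linear pair at R on LV]
3. ∠NVR = 60°  [RQ∥VN, co-interior at V–R]

∠NVR = 60°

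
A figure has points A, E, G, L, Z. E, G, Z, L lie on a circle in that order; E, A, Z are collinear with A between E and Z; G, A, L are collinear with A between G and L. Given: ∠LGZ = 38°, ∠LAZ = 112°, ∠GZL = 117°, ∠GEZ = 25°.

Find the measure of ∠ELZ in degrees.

∠ELZ = 99°

1. ∠LEZ = 38°  [same arc ZL]
2. ∠GLZ = 25°  [△GZL]
3. ∠EZL = 43°  [△ZAL]
4. ∠ELZ = 99°  [△EZL]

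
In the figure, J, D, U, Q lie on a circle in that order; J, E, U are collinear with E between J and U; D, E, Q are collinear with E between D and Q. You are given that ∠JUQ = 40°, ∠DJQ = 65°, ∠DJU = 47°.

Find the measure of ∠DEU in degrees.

∠DEU = 87°

1. ∠JDQ = 40°  [same arc JQ]
2. ∠DEJ = 93°  [△JED]
3. ∠DEU = 87°  [linear pair at E on JU]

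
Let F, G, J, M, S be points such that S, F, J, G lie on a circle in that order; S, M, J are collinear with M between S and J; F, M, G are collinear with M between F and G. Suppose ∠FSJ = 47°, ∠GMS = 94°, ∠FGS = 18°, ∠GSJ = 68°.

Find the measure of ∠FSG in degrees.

∠FSG = 115°

1. ∠FGJ = 47°  [same arc FJ]
2. ∠GFJ = 68°  [same arc JG]
3. ∠FJG = 65°  [△FJG]
4. ∠FSG = 115°  [cyclic SFJG, opposite ∠S+∠J]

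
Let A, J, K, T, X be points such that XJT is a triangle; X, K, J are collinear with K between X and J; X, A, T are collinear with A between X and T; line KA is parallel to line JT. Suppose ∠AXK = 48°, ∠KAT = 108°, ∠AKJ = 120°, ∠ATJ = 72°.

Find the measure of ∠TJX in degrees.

1. ∠JXT = 48°  [K on XJ, A on XT]
2. ∠JTX = 72°  [A on ray TX]
3. ∠TJX = 60°  [△XJT]

∠TJX = 60°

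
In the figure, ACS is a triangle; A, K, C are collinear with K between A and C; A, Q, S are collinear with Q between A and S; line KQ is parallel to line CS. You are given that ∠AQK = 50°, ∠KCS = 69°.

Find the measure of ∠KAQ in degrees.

1. ∠ASC = 50°  [KQ∥CS, corresponding at Q]
2. ∠ACS = 69°  [K on ray CA]
3. ∠CAS = 61°  [△ACS]
4. ∠KAQ = 61°  [K on AC, Q on AS]

∠KAQ = 61°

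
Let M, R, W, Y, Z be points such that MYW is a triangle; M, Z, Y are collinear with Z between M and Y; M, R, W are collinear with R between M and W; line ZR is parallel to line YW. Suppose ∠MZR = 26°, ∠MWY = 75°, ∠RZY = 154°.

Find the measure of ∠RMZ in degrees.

1. ∠MYW = 26°  [ZR∥YW, corresponding at Z]
2. ∠WMY = 79°  [△MYW]
3. ∠RMZ = 79°  [Z on MY, R on MW]

∠RMZ = 79°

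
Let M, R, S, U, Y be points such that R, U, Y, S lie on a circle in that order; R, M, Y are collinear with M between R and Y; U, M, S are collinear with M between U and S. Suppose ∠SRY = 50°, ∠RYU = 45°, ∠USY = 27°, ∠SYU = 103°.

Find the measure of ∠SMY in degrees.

1. ∠RSU = 45°  [same arc RU]
2. ∠RMS = 85°  [△RMS]
3. ∠SMY = 95°  [linear pair at M on RY]

∠SMY = 95°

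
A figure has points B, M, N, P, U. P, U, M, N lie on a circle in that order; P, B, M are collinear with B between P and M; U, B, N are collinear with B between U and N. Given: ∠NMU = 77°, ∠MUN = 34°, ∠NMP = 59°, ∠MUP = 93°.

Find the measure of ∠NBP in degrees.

1. ∠NPU = 103°  [cyclic PUMN, opposite ∠P+∠M]
2. ∠MPN = 34°  [same arc MN]
3. ∠NUP = 59°  [same arc PN]
4. ∠PNU = 18°  [△PUN]
5. ∠NBP = 128°  [△PBN]

∠NBP = 128°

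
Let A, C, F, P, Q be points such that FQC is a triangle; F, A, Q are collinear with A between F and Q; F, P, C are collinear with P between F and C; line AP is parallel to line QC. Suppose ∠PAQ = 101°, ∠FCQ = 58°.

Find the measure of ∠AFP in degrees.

∠AFP = 43°

1. ∠FAP = 79°  [linear pair at A on FQ]
2. ∠APF = 58°  [AP∥QC, corresponding at P]
3. ∠AFP = 43°  [△FAP]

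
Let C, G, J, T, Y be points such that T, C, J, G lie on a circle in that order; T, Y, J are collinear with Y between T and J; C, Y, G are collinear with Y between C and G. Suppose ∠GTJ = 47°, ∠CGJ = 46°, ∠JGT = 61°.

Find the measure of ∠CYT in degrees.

1. ∠GJT = 72°  [△TJG]
2. ∠CTJ = 46°  [same arc CJ]
3. ∠GCT = 72°  [same arc TG]
4. ∠CYT = 62°  [△TYC]

∠CYT = 62°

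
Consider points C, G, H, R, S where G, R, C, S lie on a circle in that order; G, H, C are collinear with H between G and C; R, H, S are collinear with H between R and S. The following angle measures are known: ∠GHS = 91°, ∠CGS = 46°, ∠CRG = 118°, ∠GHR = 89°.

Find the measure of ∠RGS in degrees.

∠RGS = 65°

1. ∠GSR = 43°  [△GHS]
2. ∠CSG = 62°  [cyclic GRCS, opposite ∠R+∠S]
3. ∠GCS = 72°  [△GCS]
4. ∠GRS = 72°  [same arc GS]
5. ∠RGS = 65°  [△GRS]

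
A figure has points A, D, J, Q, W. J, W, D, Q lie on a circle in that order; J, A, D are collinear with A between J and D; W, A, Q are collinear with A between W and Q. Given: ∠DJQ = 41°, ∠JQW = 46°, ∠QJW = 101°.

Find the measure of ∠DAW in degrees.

1. ∠DWQ = 41°  [same arc DQ]
2. ∠JDW = 46°  [same arc JW]
3. ∠DAW = 93°  [△WAD]

∠DAW = 93°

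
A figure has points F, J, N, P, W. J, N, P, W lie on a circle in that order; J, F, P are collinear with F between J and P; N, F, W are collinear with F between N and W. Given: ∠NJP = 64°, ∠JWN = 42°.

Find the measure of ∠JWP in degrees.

∠JWP = 106°

1. ∠JPN = 42°  [same arc JN]
2. ∠JNP = 74°  [△JNP]
3. ∠JWP = 106°  [cyclic JNPW, opposite ∠N+∠W]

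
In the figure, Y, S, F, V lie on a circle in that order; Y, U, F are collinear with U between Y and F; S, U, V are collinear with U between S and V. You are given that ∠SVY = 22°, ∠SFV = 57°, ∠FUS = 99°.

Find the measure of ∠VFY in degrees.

1. ∠SYV = 123°  [cyclic YSFV, opposite ∠Y+∠F]
2. ∠VSY = 35°  [△YSV]
3. ∠VFY = 35°  [same arc YV]

∠VFY = 35°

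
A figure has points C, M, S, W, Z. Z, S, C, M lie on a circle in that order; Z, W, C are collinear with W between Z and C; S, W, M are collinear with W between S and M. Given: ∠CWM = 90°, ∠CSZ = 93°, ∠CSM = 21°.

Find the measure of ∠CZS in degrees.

1. ∠SWZ = 90°  [vertical angles at W]
2. ∠CWS = 90°  [linear pair at W on ZC]
3. ∠SCZ = 69°  [△SWC]
4. ∠CZS = 18°  [△ZSC]

∠CZS = 18°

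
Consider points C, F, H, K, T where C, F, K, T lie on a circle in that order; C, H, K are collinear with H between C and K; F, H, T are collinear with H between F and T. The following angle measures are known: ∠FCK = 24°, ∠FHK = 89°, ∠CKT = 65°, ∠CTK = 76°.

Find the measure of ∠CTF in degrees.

1. ∠CHT = 89°  [vertical angles at H]
2. ∠KCT = 39°  [△CKT]
3. ∠CTF = 52°  [△CHT]

∠CTF = 52°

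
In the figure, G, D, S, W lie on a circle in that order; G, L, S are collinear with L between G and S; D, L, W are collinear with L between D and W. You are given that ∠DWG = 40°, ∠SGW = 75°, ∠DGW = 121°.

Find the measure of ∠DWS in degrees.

∠DWS = 46°

1. ∠SDW = 75°  [same arc SW]
2. ∠DSW = 59°  [cyclic GDSW, opposite ∠G+∠S]
3. ∠DWS = 46°  [△DSW]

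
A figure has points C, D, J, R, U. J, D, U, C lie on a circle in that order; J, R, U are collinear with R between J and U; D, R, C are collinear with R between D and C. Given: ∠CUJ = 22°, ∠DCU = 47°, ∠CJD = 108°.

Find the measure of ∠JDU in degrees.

1. ∠CDJ = 22°  [same arc JC]
2. ∠DJU = 47°  [same arc DU]
3. ∠DCJ = 50°  [△JDC]
4. ∠DUJ = 50°  [same arc JD]
5. ∠JDU = 83°  [△JDU]

∠JDU = 83°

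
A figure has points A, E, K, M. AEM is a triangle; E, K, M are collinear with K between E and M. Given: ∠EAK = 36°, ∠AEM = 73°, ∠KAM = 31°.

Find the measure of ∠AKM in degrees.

∠AKM = 109°

1. ∠AEK = 73°  [K on ray EM]
2. ∠AKE = 71°  [△AEK]
3. ∠AKM = 109°  [linear pair at K on EM]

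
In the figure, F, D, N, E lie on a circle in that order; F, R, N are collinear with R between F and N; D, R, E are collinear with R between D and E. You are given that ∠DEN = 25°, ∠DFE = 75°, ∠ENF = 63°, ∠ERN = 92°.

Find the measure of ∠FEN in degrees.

∠FEN = 67°

1. ∠EDF = 63°  [same arc FE]
2. ∠ERF = 88°  [linear pair at R on FN]
3. ∠DEF = 42°  [△FDE]
4. ∠EFN = 50°  [△FRE]
5. ∠FEN = 67°  [△FNE]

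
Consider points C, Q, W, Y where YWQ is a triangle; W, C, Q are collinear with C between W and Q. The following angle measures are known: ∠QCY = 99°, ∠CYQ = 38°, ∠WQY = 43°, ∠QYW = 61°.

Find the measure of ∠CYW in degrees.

∠CYW = 23°

1. ∠WCY = 81°  [linear pair at C on WQ]
2. ∠QWY = 76°  [△YWQ]
3. ∠CWY = 76°  [C on ray WQ]
4. ∠CYW = 23°  [△YWC]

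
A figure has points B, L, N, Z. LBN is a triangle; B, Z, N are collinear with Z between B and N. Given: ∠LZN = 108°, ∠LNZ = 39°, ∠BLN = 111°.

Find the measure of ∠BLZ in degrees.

∠BLZ = 78°

1. ∠BZL = 72°  [linear pair at Z on BN]
2. ∠BNL = 39°  [Z on ray NB]
3. ∠LBN = 30°  [△LBN]
4. ∠LBZ = 30°  [Z on ray BN]
5. ∠BLZ = 78°  [△LBZ]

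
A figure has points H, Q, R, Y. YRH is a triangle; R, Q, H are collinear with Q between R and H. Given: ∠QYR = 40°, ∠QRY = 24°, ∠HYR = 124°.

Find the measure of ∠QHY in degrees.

1. ∠HRY = 24°  [Q on ray RH]
2. ∠RHY = 32°  [△YRH]
3. ∠QHY = 32°  [Q on ray HR]

∠QHY = 32°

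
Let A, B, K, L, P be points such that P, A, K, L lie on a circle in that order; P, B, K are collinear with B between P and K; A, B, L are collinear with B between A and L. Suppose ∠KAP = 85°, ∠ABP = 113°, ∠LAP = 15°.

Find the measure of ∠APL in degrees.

∠APL = 122°

1. ∠KLP = 95°  [cyclic PAKL, opposite ∠A+∠L]
2. ∠KBL = 113°  [vertical angles at B]
3. ∠LKP = 15°  [same arc PL]
4. ∠KPL = 70°  [△PKL]
5. ∠LBP = 67°  [linear pair at B on PK]
6. ∠ALP = 43°  [△PBL]
7. ∠APL = 122°  [△PAL]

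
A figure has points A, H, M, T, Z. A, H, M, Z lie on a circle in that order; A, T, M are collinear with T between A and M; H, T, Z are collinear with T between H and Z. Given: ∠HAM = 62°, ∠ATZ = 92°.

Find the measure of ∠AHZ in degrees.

∠AHZ = 30°

1. ∠HZM = 62°  [same arc HM]
2. ∠MTZ = 88°  [linear pair at T on AM]
3. ∠AMZ = 30°  [△MTZ]
4. ∠AHZ = 30°  [same arc AZ]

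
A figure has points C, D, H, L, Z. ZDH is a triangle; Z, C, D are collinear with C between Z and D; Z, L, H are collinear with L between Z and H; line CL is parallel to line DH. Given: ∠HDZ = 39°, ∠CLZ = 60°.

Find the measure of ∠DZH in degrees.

∠DZH = 81°

1. ∠LCZ = 39°  [CL∥DH, corresponding at C]
2. ∠CZL = 81°  [△ZCL]
3. ∠DZH = 81°  [C on ZD, L on ZH]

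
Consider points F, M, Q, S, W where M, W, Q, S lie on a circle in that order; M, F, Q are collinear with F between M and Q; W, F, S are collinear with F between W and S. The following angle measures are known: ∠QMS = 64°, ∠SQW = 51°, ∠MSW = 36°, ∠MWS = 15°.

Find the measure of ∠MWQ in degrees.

1. ∠QWS = 64°  [same arc QS]
2. ∠QSW = 65°  [△WQS]
3. ∠MQW = 36°  [same arc MW]
4. ∠QMW = 65°  [same arc WQ]
5. ∠MWQ = 79°  [△MWQ]

∠MWQ = 79°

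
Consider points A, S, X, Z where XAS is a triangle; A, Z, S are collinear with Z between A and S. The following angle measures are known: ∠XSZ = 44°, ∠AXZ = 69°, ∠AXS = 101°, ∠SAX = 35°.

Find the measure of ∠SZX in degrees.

∠SZX = 104°

1. ∠XAZ = 35°  [Z on ray AS]
2. ∠AZX = 76°  [△XAZ]
3. ∠SZX = 104°  [linear pair at Z on AS]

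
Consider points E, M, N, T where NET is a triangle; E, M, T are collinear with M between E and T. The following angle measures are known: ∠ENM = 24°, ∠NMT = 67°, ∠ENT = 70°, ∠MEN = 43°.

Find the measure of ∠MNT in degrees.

1. ∠NET = 43°  [M on ray ET]
2. ∠ETN = 67°  [△NET]
3. ∠MTN = 67°  [M on ray TE]
4. ∠MNT = 46°  [△NMT]

∠MNT = 46°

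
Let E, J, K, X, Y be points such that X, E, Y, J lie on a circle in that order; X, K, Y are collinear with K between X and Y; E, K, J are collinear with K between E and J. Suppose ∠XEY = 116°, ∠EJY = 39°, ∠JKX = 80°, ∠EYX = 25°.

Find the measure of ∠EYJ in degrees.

1. ∠EKY = 80°  [vertical angles at K]
2. ∠JEY = 75°  [△EKY]
3. ∠EYJ = 66°  [△EYJ]

∠EYJ = 66°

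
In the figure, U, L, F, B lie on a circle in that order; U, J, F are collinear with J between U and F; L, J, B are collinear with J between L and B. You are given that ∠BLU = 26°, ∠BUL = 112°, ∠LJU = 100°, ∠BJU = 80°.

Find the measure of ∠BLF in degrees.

1. ∠BFU = 26°  [same arc UB]
2. ∠BFL = 68°  [cyclic ULFB, opposite ∠U+∠F]
3. ∠BJF = 100°  [vertical angles at J]
4. ∠FBL = 54°  [△FJB]
5. ∠BLF = 58°  [△LFB]

∠BLF = 58°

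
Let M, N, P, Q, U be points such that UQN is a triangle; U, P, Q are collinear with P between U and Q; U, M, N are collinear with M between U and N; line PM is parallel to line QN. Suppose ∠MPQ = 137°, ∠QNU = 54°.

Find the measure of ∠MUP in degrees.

1. ∠MPU = 43°  [linear pair at P on UQ]
2. ∠PMU = 54°  [PM∥QN, corresponding at M]
3. ∠MUP = 83°  [△UPM]

∠MUP = 83°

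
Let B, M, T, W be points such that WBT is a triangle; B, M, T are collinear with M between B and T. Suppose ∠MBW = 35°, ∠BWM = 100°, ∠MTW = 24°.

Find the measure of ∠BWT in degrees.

1. ∠TBW = 35°  [M on ray BT]
2. ∠BTW = 24°  [M on ray TB]
3. ∠BWT = 121°  [△WBT]

∠BWT = 121°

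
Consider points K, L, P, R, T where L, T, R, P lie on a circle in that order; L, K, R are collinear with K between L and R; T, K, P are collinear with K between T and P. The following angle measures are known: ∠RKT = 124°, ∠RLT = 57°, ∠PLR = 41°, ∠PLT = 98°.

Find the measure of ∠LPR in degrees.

1. ∠LKP = 124°  [vertical angles at K]
2. ∠RPT = 57°  [same arc TR]
3. ∠PKR = 56°  [linear pair at K on LR]
4. ∠LRP = 67°  [△RKP]
5. ∠LPR = 72°  [△LRP]

∠LPR = 72°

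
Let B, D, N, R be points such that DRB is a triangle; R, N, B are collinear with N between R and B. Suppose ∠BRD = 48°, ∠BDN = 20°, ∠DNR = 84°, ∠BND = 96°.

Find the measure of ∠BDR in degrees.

1. ∠DBN = 64°  [△DNB]
2. ∠DBR = 64°  [N on ray BR]
3. ∠BDR = 68°  [△DRB]

∠BDR = 68°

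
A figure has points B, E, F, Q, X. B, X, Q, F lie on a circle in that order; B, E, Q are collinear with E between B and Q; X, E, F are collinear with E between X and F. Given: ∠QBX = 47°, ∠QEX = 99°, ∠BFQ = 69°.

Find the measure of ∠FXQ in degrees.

1. ∠BXQ = 111°  [cyclic BXQF, opposite ∠X+∠F]
2. ∠BQX = 22°  [△BXQ]
3. ∠FXQ = 59°  [△XEQ]

∠FXQ = 59°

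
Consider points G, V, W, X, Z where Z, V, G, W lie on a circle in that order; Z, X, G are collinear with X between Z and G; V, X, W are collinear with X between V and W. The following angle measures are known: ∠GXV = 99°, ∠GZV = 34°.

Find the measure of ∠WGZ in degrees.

1. ∠WXZ = 99°  [vertical angles at X]
2. ∠GWV = 34°  [same arc VG]
3. ∠GXW = 81°  [linear pair at X on ZG]
4. ∠WGZ = 65°  [△GXW]

∠WGZ = 65°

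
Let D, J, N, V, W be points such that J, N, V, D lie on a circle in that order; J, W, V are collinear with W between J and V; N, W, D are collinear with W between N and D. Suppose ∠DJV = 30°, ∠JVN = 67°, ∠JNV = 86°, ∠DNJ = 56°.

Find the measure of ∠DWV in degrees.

1. ∠NJV = 27°  [△JNV]
2. ∠DVJ = 56°  [same arc JD]
3. ∠NDV = 27°  [same arc NV]
4. ∠DWV = 97°  [△VWD]

∠DWV = 97°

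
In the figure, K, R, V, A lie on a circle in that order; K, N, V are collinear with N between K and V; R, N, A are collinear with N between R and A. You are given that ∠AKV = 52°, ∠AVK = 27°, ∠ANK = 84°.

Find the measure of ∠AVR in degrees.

∠AVR = 71°

1. ∠KAR = 44°  [△KNA]
2. ∠ARK = 27°  [same arc KA]
3. ∠AKR = 109°  [△KRA]
4. ∠AVR = 71°  [cyclic KRVA, opposite ∠K+∠V]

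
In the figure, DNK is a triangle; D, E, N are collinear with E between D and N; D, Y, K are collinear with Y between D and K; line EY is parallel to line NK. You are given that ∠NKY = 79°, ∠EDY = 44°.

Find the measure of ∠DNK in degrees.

∠DNK = 57°

1. ∠DKN = 79°  [Y on ray KD]
2. ∠KDN = 44°  [E on DN, Y on DK]
3. ∠DNK = 57°  [△DNK]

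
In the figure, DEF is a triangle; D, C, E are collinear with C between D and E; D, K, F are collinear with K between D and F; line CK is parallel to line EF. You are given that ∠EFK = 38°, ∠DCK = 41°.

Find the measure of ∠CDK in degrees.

1. ∠DFE = 38°  [K on ray FD]
2. ∠DEF = 41°  [CK∥EF, corresponding at C]
3. ∠EDF = 101°  [△DEF]
4. ∠CDK = 101°  [C on DE, K on DF]

∠CDK = 101°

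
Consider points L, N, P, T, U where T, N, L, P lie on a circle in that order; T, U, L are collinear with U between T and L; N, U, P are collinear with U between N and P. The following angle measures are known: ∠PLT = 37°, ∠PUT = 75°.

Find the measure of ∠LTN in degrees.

∠LTN = 38°

1. ∠PNT = 37°  [same arc TP]
2. ∠LUN = 75°  [vertical angles at U]
3. ∠NUT = 105°  [linear pair at U on TL]
4. ∠LTN = 38°  [△TUN]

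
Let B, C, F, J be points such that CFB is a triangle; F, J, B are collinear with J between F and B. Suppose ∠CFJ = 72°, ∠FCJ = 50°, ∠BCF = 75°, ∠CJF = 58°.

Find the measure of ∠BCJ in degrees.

∠BCJ = 25°

1. ∠BFC = 72°  [J on ray FB]
2. ∠CBF = 33°  [△CFB]
3. ∠BJC = 122°  [linear pair at J on FB]
4. ∠CBJ = 33°  [J on ray BF]
5. ∠BCJ = 25°  [△CJB]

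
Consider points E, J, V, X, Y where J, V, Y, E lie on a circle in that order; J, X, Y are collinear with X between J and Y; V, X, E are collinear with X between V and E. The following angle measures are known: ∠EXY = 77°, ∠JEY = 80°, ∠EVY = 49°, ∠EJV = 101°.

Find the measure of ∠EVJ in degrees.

1. ∠EXJ = 103°  [linear pair at X on JY]
2. ∠EJY = 49°  [same arc YE]
3. ∠JEV = 28°  [△JXE]
4. ∠EVJ = 51°  [△JVE]

∠EVJ = 51°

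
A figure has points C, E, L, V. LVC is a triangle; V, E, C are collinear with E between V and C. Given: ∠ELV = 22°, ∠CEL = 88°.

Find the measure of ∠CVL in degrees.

1. ∠LEV = 92°  [linear pair at E on VC]
2. ∠EVL = 66°  [△LVE]
3. ∠CVL = 66°  [E on ray VC]

∠CVL = 66°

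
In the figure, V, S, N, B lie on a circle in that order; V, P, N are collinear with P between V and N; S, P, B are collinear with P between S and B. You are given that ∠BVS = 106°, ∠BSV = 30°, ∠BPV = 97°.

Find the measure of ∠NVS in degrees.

∠NVS = 67°

1. ∠BNV = 30°  [same arc VB]
2. ∠BPN = 83°  [linear pair at P on VN]
3. ∠NBS = 67°  [△NPB]
4. ∠NVS = 67°  [same arc SN]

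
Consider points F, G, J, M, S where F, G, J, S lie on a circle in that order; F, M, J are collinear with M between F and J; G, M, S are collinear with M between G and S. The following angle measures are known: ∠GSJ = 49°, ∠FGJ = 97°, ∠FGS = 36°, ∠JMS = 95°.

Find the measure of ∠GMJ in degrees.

∠GMJ = 85°

1. ∠GFJ = 49°  [same arc GJ]
2. ∠FMG = 95°  [△FMG]
3. ∠GMJ = 85°  [linear pair at M on FJ]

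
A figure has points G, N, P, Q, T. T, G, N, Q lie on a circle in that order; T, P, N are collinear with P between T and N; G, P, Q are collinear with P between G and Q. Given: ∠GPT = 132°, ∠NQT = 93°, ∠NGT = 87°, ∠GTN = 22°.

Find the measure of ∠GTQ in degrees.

1. ∠QGT = 26°  [△TPG]
2. ∠GNT = 71°  [△TGN]
3. ∠GQT = 71°  [same arc TG]
4. ∠GTQ = 83°  [△TGQ]

∠GTQ = 83°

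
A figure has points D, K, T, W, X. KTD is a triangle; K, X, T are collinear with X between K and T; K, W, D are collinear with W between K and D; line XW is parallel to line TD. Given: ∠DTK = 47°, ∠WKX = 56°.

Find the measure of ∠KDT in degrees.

1. ∠KXW = 47°  [XW∥TD, corresponding at X]
2. ∠KWX = 77°  [△KXW]
3. ∠KDT = 77°  [XW∥TD, corresponding at W]

∠KDT = 77°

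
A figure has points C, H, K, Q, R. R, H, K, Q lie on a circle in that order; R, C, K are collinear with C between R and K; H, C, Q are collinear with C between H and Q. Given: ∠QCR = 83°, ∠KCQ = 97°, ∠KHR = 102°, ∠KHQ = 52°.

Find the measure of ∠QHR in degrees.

1. ∠KQR = 78°  [cyclic RHKQ, opposite ∠H+∠Q]
2. ∠KRQ = 52°  [same arc KQ]
3. ∠QKR = 50°  [△RKQ]
4. ∠QHR = 50°  [same arc RQ]

∠QHR = 50°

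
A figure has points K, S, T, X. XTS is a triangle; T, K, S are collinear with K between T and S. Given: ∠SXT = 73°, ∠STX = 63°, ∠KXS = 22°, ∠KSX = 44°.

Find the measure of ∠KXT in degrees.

1. ∠KTX = 63°  [K on ray TS]
2. ∠SKX = 114°  [△XKS]
3. ∠TKX = 66°  [linear pair at K on TS]
4. ∠KXT = 51°  [△XTK]

∠KXT = 51°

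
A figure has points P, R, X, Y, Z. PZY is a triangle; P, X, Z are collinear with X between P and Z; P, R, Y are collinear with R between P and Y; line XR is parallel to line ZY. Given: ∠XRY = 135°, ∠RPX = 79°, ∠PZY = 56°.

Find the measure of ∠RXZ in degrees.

1. ∠PRX = 45°  [linear pair at R on PY]
2. ∠PXR = 56°  [△PXR]
3. ∠RXZ = 124°  [linear pair at X on PZ]

∠RXZ = 124°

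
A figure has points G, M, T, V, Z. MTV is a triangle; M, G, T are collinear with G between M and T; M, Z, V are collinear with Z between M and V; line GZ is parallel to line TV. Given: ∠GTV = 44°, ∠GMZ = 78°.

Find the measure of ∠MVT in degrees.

∠MVT = 58°

1. ∠MTV = 44°  [G on ray TM]
2. ∠TMV = 78°  [G on MT, Z on MV]
3. ∠MVT = 58°  [△MTV]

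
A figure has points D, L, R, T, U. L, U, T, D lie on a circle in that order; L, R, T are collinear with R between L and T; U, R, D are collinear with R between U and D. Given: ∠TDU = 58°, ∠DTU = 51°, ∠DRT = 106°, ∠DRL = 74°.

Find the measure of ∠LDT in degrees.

∠LDT = 93°

1. ∠DUT = 71°  [△UTD]
2. ∠DTL = 16°  [△TRD]
3. ∠DLT = 71°  [same arc TD]
4. ∠LDT = 93°  [△LTD]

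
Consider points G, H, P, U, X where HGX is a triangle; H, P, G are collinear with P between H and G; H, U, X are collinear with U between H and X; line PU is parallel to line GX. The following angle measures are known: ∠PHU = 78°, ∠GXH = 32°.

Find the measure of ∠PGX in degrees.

1. ∠GHX = 78°  [P on HG, U on HX]
2. ∠HGX = 70°  [△HGX]
3. ∠PGX = 70°  [P on ray GH]

∠PGX = 70°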